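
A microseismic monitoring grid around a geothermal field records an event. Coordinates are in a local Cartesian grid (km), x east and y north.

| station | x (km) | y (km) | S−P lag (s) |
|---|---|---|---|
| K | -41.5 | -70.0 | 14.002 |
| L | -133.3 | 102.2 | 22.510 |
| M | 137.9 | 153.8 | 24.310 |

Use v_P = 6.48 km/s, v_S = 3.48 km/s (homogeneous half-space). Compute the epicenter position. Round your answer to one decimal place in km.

14.2 km east, 19.3 km north

Distance from S−P lag: d = Δt · v_P v_S / (v_P − v_S) = Δt · (6.48·3.48)/(6.48−3.48) ≈ 7.5168·Δt.
So d_K = 105.25, d_L = 169.20, d_M = 182.73 km.
Circle about each station: (x + 41.5)² + (y + 70.0)² = 105.25²; (x + 133.3)² + (y − 102.2)² = 169.20²; (x − 137.9)² + (y − 153.8)² = 182.73².
Subtracting pairs of circle equations eliminates x²+y² and gives linear equations (the radical axes):
-183.6 x + 344.4 y = 4040.40
358.8 x + 447.6 y = 13735.91
Solving the 2×2 system: x ≈ 14.2, y ≈ 19.3 km.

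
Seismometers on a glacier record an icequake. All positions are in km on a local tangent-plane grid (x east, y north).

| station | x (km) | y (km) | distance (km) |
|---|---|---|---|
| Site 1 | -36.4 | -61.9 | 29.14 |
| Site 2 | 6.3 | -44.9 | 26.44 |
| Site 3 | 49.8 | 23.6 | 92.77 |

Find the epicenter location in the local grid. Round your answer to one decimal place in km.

Circle about each station: (x + 36.4)² + (y + 61.9)² = 29.14²; (x − 6.3)² + (y + 44.9)² = 26.44²; (x − 49.8)² + (y − 23.6)² = 92.77².
Subtracting pairs of circle equations eliminates x²+y² and gives linear equations (the radical axes):
85.4 x + 34.0 y = -2950.80
172.4 x + 171.0 y = -9876.70
Solving the 2×2 system: x ≈ -19.3, y ≈ -38.3 km.

(-19.3, -38.3)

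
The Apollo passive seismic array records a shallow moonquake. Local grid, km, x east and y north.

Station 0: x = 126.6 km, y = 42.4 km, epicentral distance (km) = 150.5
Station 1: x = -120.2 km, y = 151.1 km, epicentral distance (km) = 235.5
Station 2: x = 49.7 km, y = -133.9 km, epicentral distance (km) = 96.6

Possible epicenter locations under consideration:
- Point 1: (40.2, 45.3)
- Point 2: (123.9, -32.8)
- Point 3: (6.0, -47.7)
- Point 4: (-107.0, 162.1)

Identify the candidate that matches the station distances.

Point 3

For each candidate, compare |candidate − station| to the reported distance:
Point 1: residuals Station 0 64.1, Station 1 43.3, Station 2 82.9 → max 82.9 km
Point 2: residuals Station 0 75.3, Station 1 70.1, Station 2 28.8 → max 75.3 km
Point 3: residuals Station 0 0.0, Station 1 0.0, Station 2 0.0 → max 0.0 km
Point 4: residuals Station 0 112.0, Station 1 218.3, Station 2 238.3 → max 238.3 km
Only Point 3 has all residuals ≈ 0.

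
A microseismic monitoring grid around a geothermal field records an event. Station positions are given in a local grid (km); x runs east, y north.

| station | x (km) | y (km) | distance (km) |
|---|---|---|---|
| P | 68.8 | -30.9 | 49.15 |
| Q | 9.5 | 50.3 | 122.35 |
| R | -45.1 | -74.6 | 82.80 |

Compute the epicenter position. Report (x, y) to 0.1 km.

Circle about each station: (x − 68.8)² + (y + 30.9)² = 49.15²; (x − 9.5)² + (y − 50.3)² = 122.35²; (x + 45.1)² + (y + 74.6)² = 82.80².
Subtracting the P equation from the Q and R equations removes the quadratic terms:
-118.6 x + 162.4 y = -15621.71
-227.8 x − 87.4 y = -2529.20
Solving the 2×2 system: x ≈ 37.5, y ≈ -68.8 km.

(37.5, -68.8)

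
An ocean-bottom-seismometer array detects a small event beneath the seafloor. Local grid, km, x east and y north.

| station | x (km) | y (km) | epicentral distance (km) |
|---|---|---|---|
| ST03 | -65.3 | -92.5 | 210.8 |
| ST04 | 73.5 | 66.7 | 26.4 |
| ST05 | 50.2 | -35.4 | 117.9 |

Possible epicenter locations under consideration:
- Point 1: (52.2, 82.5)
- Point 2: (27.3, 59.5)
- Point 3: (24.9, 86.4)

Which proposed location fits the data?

For each candidate, compare |candidate − station| to the reported distance:
Point 1: residuals ST03 0.0, ST04 0.1, ST05 0.0 → max 0.1 km
Point 2: residuals ST03 32.8, ST04 20.4, ST05 20.3 → max 32.8 km
Point 3: residuals ST03 10.4, ST04 26.0, ST05 6.5 → max 26.0 km
Only Point 1 has all residuals ≈ 0.

Point 1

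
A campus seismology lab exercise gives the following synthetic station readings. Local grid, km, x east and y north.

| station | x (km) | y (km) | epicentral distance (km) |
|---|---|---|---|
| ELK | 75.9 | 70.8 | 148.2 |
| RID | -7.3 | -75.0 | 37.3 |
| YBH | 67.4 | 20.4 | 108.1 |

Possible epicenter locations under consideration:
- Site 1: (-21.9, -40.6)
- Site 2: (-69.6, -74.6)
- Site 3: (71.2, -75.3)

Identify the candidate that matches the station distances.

Site 1

For each candidate, compare |candidate − station| to the reported distance:
Site 1: residuals ELK 0.0, RID 0.1, YBH 0.0 → max 0.1 km
Site 2: residuals ELK 57.5, RID 25.0, YBH 58.6 → max 58.6 km
Site 3: residuals ELK 2.0, RID 41.2, YBH 12.3 → max 41.2 km
Only Site 1 has all residuals ≈ 0.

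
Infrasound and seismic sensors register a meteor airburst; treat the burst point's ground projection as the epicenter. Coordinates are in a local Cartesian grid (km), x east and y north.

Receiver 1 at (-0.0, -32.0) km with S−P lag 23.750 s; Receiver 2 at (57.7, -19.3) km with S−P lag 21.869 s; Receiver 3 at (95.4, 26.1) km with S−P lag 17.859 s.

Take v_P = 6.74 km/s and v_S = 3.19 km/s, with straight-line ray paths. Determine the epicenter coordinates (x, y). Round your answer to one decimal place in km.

Distance from S−P lag: d = Δt · v_P v_S / (v_P − v_S) = Δt · (6.74·3.19)/(6.74−3.19) ≈ 6.0565·Δt.
So d_Receiver 1 = 143.84, d_Receiver 2 = 132.45, d_Receiver 3 = 108.16 km.
Circle about each station: x² + (y + 32.0)² = 143.84²; (x − 57.7)² + (y + 19.3)² = 132.45²; (x − 95.4)² + (y − 26.1)² = 108.16².
Subtracting pairs of circle equations eliminates x²+y² and gives linear equations (the radical axes):
115.4 x + 25.4 y = 5824.72
190.8 x + 116.2 y = 17749.73
Solving the 2×2 system: x ≈ 26.4, y ≈ 109.4 km.

x ≈ 26.4 km, y ≈ 109.4 km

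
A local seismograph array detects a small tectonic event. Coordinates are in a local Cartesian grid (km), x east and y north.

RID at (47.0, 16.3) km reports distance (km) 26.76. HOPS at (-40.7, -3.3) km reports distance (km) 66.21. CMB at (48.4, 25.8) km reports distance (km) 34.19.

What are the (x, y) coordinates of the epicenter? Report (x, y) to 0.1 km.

(25.4, 0.5)

Circle about each station: (x − 47.0)² + (y − 16.3)² = 26.76²; (x + 40.7)² + (y + 3.3)² = 66.21²; (x − 48.4)² + (y − 25.8)² = 34.19².
Subtracting the RID equation from the HOPS and CMB equations removes the quadratic terms:
-175.4 x − 39.2 y = -4474.98
2.8 x + 19.0 y = 80.65
Solving the 2×2 system: x ≈ 25.4, y ≈ 0.5 km.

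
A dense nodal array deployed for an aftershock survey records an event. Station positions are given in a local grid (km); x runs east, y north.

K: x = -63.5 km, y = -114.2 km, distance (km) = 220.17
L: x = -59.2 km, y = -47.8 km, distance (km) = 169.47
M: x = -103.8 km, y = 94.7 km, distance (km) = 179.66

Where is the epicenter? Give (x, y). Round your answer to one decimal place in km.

x ≈ 72.3 km, y ≈ 59.1 km

Circle about each station: (x + 63.5)² + (y + 114.2)² = 220.17²; (x + 59.2)² + (y + 47.8)² = 169.47²; (x + 103.8)² + (y − 94.7)² = 179.66².
Subtracting pairs of circle equations eliminates x²+y² and gives linear equations (the radical axes):
8.6 x + 132.8 y = 8470.34
-80.6 x + 417.8 y = 18865.75
Solving the 2×2 system: x ≈ 72.3, y ≈ 59.1 km.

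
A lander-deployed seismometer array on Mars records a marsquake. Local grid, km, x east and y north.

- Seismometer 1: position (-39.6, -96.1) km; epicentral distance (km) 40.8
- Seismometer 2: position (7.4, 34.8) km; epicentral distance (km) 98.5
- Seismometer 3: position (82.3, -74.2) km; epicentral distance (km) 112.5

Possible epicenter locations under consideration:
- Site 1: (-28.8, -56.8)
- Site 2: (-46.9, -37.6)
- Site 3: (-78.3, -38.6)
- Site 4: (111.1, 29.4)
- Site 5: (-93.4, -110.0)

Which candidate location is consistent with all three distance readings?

For each candidate, compare |candidate − station| to the reported distance:
Site 1: residuals Seismometer 1 0.0, Seismometer 2 0.0, Seismometer 3 0.0 → max 0.0 km
Site 2: residuals Seismometer 1 18.2, Seismometer 2 8.0, Seismometer 3 21.8 → max 21.8 km
Site 3: residuals Seismometer 1 28.5, Seismometer 2 14.3, Seismometer 3 52.0 → max 52.0 km
Site 4: residuals Seismometer 1 155.3, Seismometer 2 5.3, Seismometer 3 5.0 → max 155.3 km
Site 5: residuals Seismometer 1 14.8, Seismometer 2 77.9, Seismometer 3 66.8 → max 77.9 km
Only Site 1 has all residuals ≈ 0.

Site 1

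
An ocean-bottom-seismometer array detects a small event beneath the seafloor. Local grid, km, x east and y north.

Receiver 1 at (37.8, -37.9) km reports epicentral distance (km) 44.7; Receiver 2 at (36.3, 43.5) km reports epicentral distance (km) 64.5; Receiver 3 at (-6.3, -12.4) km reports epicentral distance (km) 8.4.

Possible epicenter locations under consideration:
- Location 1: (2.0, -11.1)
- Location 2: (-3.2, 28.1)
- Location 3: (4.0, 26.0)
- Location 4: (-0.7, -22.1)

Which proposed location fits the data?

For each candidate, compare |candidate − station| to the reported distance:
Location 1: residuals Receiver 1 0.0, Receiver 2 0.0, Receiver 3 0.0 → max 0.0 km
Location 2: residuals Receiver 1 33.0, Receiver 2 22.1, Receiver 3 32.2 → max 33.0 km
Location 3: residuals Receiver 1 27.6, Receiver 2 27.8, Receiver 3 31.4 → max 31.4 km
Location 4: residuals Receiver 1 3.1, Receiver 2 10.8, Receiver 3 2.8 → max 10.8 km
Only Location 1 has all residuals ≈ 0.

Location 1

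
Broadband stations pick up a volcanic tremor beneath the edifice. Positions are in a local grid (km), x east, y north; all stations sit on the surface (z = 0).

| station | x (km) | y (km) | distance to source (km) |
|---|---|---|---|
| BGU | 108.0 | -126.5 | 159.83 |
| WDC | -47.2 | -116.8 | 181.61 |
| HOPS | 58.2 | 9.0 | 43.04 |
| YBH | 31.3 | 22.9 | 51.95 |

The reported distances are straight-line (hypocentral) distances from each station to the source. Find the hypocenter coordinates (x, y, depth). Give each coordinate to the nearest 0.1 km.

x ≈ 63.3 km, y ≈ 21.4 km, depth ≈ 40.9 km

Each station gives a sphere (x−x_i)² + (y−y_i)² + z² = d_i² (stations at z=0).
Subtracting the BGU sphere from WDC and HOPS: z² cancels, leaving linear equations in x and y:
-310.4 x + 19.4 y = -19232.73
-99.6 x + 271.0 y = -504.82
Solving: x ≈ 63.299, y ≈ 21.401 km (keep extra digits for the depth step; rounded: 63.3, 21.4).
Then from the BGU sphere: z² = 159.83² − (x − 108.0)² − (y + 126.5)² with x = 63.299, y = 21.401, so z ≈ 40.899 ≈ 40.9 km.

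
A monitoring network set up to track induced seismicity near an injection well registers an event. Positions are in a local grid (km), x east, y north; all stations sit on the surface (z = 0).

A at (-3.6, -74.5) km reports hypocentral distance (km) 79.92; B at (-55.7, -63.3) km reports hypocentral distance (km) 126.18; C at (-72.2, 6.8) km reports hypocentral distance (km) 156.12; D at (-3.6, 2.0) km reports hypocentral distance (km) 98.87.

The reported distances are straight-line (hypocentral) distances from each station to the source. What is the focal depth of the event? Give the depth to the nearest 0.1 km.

depth ≈ 39.3 km

Each station gives a sphere (x−x_i)² + (y−y_i)² + z² = d_i² (stations at z=0).
Subtracting the A sphere from B and C: z² cancels, leaving linear equations in x and y:
-104.2 x + 22.4 y = -7988.02
-137.2 x + 162.6 y = -18290.38
Solving: x ≈ 64.107, y ≈ -58.394 km (keep extra digits for the depth step; rounded: 64.1, -58.4).
Then from the A sphere: z² = 79.92² − (x + 3.6)² − (y + 74.5)² with x = 64.107, y = -58.394, so z ≈ 39.288 ≈ 39.3 km.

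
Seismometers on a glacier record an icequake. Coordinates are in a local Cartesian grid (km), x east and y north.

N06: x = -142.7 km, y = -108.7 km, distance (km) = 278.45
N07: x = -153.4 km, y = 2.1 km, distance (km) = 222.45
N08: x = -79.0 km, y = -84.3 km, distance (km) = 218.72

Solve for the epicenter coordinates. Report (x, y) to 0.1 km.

x ≈ 49.9 km, y ≈ 92.4 km

Circle about each station: (x + 142.7)² + (y + 108.7)² = 278.45²; (x + 153.4)² + (y − 2.1)² = 222.45²; (x + 79.0)² + (y + 84.3)² = 218.72².
Subtracting pairs of circle equations eliminates x²+y² and gives linear equations (the radical axes):
-21.4 x + 221.6 y = 19407.39
127.4 x + 48.8 y = 10864.47
Solving the 2×2 system: x ≈ 49.9, y ≈ 92.4 km.
Check against N06 (with the unrounded x, y): √((x + 142.7)²+(y + 108.7)²) = 278.44 ≈ 278.45 km. ✓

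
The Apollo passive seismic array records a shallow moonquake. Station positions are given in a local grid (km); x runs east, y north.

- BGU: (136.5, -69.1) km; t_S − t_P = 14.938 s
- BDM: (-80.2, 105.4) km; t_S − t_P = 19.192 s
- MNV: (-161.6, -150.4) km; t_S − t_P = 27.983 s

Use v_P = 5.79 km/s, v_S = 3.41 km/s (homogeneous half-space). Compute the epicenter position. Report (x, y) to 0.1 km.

Distance from S−P lag: d = Δt · v_P v_S / (v_P − v_S) = Δt · (5.79·3.41)/(5.79−3.41) ≈ 8.2958·Δt.
So d_BGU = 123.92, d_BDM = 159.21, d_MNV = 232.14 km.
Circle about each station: (x − 136.5)² + (y + 69.1)² = 123.92²; (x + 80.2)² + (y − 105.4)² = 159.21²; (x + 161.6)² + (y + 150.4)² = 232.14².
Subtracting the BGU equation from the BDM and MNV equations removes the quadratic terms:
-433.4 x + 349.0 y = -15857.52
-596.2 x − 162.6 y = -13205.15
Solving the 2×2 system: x ≈ 25.8, y ≈ -13.4 km.
Check against BGU (with the unrounded x, y): √((x − 136.5)²+(y + 69.1)²) = 123.92 ≈ 123.92 km. ✓

x ≈ 25.8 km, y ≈ -13.4 km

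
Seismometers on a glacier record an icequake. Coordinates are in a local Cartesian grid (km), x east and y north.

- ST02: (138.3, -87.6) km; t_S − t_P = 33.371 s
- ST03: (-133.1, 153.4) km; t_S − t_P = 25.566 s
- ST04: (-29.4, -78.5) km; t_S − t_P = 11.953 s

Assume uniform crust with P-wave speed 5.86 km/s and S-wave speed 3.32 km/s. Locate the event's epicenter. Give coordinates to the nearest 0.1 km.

Distance from S−P lag: d = Δt · v_P v_S / (v_P − v_S) = Δt · (5.86·3.32)/(5.86−3.32) ≈ 7.6595·Δt.
So d_ST02 = 255.61, d_ST03 = 195.82, d_ST04 = 91.55 km.
Circle about each station: (x − 138.3)² + (y + 87.6)² = 255.61²; (x + 133.1)² + (y − 153.4)² = 195.82²; (x + 29.4)² + (y + 78.5)² = 91.55².
Subtracting pairs of circle equations eliminates x²+y² and gives linear equations (the radical axes):
-542.8 x + 482.0 y = 41437.52
-335.4 x + 18.2 y = 37181.03
Solving the 2×2 system: x ≈ -113.1, y ≈ -41.4 km.

-113.1 km east, -41.4 km north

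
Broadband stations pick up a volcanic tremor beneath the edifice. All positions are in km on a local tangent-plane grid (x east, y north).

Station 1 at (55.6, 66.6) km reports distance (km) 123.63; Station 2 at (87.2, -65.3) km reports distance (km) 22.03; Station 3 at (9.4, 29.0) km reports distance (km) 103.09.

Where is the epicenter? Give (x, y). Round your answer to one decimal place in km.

Circle about each station: (x − 55.6)² + (y − 66.6)² = 123.63²; (x − 87.2)² + (y + 65.3)² = 22.03²; (x − 9.4)² + (y − 29.0)² = 103.09².
Subtracting pairs of circle equations eliminates x²+y² and gives linear equations (the radical axes):
63.2 x − 263.8 y = 19140.07
-92.4 x − 75.2 y = -1940.73
Solving the 2×2 system: x ≈ 67.0, y ≈ -56.5 km.

67.0 km east, -56.5 km north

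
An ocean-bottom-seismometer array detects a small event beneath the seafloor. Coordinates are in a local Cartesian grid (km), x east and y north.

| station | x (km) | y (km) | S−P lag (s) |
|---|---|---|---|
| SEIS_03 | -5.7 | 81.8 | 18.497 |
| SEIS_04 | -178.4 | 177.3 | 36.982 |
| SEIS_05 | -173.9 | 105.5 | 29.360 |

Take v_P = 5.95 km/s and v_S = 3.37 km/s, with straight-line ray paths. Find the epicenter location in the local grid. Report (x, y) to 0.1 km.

x ≈ -18.3 km, y ≈ -61.4 km

Distance from S−P lag: d = Δt · v_P v_S / (v_P − v_S) = Δt · (5.95·3.37)/(5.95−3.37) ≈ 7.7719·Δt.
So d_SEIS_03 = 143.76, d_SEIS_04 = 287.42, d_SEIS_05 = 228.18 km.
Circle about each station: (x + 5.7)² + (y − 81.8)² = 143.76²; (x + 178.4)² + (y − 177.3)² = 287.42²; (x + 173.9)² + (y − 105.5)² = 228.18².
Subtracting pairs of circle equations eliminates x²+y² and gives linear equations (the radical axes):
-345.4 x + 191.0 y = -5405.20
-336.4 x + 47.4 y = 3248.56
Solving the 2×2 system: x ≈ -18.3, y ≈ -61.4 km.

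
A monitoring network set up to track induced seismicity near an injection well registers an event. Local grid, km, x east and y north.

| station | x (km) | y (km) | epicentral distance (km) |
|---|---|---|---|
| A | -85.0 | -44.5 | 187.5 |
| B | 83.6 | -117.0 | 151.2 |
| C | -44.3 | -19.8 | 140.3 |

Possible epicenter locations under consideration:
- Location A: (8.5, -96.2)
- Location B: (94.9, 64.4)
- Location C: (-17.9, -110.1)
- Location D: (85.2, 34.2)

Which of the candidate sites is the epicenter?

For each candidate, compare |candidate − station| to the reported distance:
Location A: residuals A 80.7, B 73.3, C 47.4 → max 80.7 km
Location B: residuals A 22.8, B 30.6, C 22.4 → max 30.6 km
Location C: residuals A 93.7, B 49.5, C 46.2 → max 93.7 km
Location D: residuals A 0.0, B 0.0, C 0.0 → max 0.0 km
Only Location D has all residuals ≈ 0.

Location D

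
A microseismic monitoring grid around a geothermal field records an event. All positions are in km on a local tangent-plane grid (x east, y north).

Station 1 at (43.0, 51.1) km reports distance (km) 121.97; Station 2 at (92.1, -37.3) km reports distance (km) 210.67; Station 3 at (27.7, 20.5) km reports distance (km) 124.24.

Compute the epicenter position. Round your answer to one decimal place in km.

-69.8 km east, 97.5 km north

Circle about each station: (x − 43.0)² + (y − 51.1)² = 121.97²; (x − 92.1)² + (y + 37.3)² = 210.67²; (x − 27.7)² + (y − 20.5)² = 124.24².
Subtracting pairs of circle equations eliminates x²+y² and gives linear equations (the radical axes):
98.2 x − 176.8 y = -24091.68
-30.6 x − 61.2 y = -3831.57
Solving the 2×2 system: x ≈ -69.8, y ≈ 97.5 km.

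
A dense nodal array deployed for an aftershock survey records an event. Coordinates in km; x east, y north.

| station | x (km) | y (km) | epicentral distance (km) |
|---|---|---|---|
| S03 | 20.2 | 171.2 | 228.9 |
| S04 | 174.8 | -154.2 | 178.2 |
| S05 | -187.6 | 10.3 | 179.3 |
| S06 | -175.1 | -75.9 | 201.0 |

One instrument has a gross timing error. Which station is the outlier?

S05

Solve using three stations at a time. Using S03, S04, S06 (subtract circle equations pairwise → linear system) gives (x, y) ≈ (25.1, -57.6).
Distances from that point to each station vs reported:
  S03: calculated 228.9 vs reported 228.9 → residual 0.0 km
  S04: calculated 178.2 vs reported 178.2 → residual 0.0 km
  S05: calculated 223.2 vs reported 179.3 → residual 43.9 km
  S06: calculated 201.0 vs reported 201.0 → residual 0.0 km
S03, S04, S06 are mutually consistent (residuals ≈ 0); S05 is off by 43.9 km.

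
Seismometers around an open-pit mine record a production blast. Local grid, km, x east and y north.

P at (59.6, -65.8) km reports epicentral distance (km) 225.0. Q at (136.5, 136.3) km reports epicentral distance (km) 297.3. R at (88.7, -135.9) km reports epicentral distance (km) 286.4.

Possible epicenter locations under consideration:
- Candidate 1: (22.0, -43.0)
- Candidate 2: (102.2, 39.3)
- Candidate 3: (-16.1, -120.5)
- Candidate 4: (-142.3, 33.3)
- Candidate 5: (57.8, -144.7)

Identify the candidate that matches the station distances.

For each candidate, compare |candidate − station| to the reported distance:
Candidate 1: residuals P 181.0, Q 84.6, R 172.0 → max 181.0 km
Candidate 2: residuals P 111.6, Q 194.4, R 110.7 → max 194.4 km
Candidate 3: residuals P 131.6, Q 1.4, R 180.5 → max 180.5 km
Candidate 4: residuals P 0.1, Q 0.1, R 0.1 → max 0.1 km
Candidate 5: residuals P 146.1, Q 5.5, R 254.3 → max 254.3 km
Only Candidate 4 has all residuals ≈ 0.

Candidate 4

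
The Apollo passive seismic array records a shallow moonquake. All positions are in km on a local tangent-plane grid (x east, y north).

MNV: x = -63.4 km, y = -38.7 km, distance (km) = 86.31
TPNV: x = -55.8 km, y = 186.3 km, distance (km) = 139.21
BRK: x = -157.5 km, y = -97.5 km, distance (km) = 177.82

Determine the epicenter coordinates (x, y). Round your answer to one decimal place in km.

Circle about each station: (x + 63.4)² + (y + 38.7)² = 86.31²; (x + 55.8)² + (y − 186.3)² = 139.21²; (x + 157.5)² + (y + 97.5)² = 177.82².
Subtracting the MNV equation from the TPNV and BRK equations removes the quadratic terms:
15.2 x + 450.0 y = 20374.07
-188.2 x − 117.6 y = 4624.71
Solving the 2×2 system: x ≈ -54.0, y ≈ 47.1 km.
Check against MNV (with the unrounded x, y): √((x + 63.4)²+(y + 38.7)²) = 86.31 ≈ 86.31 km. ✓

x ≈ -54.0 km, y ≈ 47.1 km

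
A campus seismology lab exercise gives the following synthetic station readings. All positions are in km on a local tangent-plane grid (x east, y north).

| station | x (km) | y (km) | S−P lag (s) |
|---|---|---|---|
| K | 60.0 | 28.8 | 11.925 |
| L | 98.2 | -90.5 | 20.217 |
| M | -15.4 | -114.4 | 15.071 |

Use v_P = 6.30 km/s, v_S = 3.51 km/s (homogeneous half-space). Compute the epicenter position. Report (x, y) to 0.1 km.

-31.2 km east, 4.0 km north

Distance from S−P lag: d = Δt · v_P v_S / (v_P − v_S) = Δt · (6.30·3.51)/(6.30−3.51) ≈ 7.9258·Δt.
So d_K = 94.52, d_L = 160.24, d_M = 119.45 km.
Circle about each station: (x − 60.0)² + (y − 28.8)² = 94.52²; (x − 98.2)² + (y + 90.5)² = 160.24²; (x + 15.4)² + (y + 114.4)² = 119.45².
Subtracting the K equation from the L and M equations removes the quadratic terms:
76.4 x − 238.6 y = -3338.78
-150.8 x − 286.4 y = 3560.81
Solving the 2×2 system: x ≈ -31.2, y ≈ 4.0 km.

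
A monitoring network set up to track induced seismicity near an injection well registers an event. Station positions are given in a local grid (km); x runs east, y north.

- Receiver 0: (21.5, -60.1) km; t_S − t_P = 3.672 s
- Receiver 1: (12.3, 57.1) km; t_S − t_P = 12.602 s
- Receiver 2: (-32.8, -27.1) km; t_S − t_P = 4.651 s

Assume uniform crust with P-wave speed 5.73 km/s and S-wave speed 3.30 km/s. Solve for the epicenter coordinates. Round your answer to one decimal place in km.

x ≈ 0.9 km, y ≈ -40.3 km

Distance from S−P lag: d = Δt · v_P v_S / (v_P − v_S) = Δt · (5.73·3.30)/(5.73−3.30) ≈ 7.7815·Δt.
So d_Receiver 0 = 28.57, d_Receiver 1 = 98.06, d_Receiver 2 = 36.19 km.
Circle about each station: (x − 21.5)² + (y + 60.1)² = 28.57²; (x − 12.3)² + (y − 57.1)² = 98.06²; (x + 32.8)² + (y + 27.1)² = 36.19².
Subtracting pairs of circle equations eliminates x²+y² and gives linear equations (the radical axes):
-18.4 x + 234.4 y = -9462.08
-108.6 x + 66.0 y = -2757.48
Solving the 2×2 system: x ≈ 0.9, y ≈ -40.3 km.
Check against Receiver 0 (with the unrounded x, y): √((x − 21.5)²+(y + 60.1)²) = 28.57 ≈ 28.57 km. ✓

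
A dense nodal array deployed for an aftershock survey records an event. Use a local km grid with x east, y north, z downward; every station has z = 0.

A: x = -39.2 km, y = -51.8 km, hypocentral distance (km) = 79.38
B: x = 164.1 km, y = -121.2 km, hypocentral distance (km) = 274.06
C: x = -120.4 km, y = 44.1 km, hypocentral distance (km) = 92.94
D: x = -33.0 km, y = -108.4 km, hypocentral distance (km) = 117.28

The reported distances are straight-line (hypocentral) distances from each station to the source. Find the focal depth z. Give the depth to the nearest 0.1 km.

z ≈ 57.1 km

Each station gives a sphere (x−x_i)² + (y−y_i)² + z² = d_i² (stations at z=0).
Subtracting the A sphere from B and C: z² cancels, leaving linear equations in x and y:
406.6 x − 138.8 y = -31409.33
-162.4 x + 191.8 y = 9884.43
Solving: x ≈ -83.910, y ≈ -19.512 km (keep extra digits for the depth step; rounded: -83.9, -19.5).
Then from the A sphere: z² = 79.38² − (x + 39.2)² − (y + 51.8)² with x = -83.910, y = -19.512, so z ≈ 57.094 ≈ 57.1 km.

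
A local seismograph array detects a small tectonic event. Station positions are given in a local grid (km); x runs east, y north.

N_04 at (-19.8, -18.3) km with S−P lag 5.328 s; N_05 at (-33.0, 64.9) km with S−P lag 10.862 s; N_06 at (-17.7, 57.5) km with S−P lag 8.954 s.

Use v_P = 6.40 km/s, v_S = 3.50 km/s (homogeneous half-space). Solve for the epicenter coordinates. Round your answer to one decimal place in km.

Distance from S−P lag: d = Δt · v_P v_S / (v_P − v_S) = Δt · (6.40·3.50)/(6.40−3.50) ≈ 7.7241·Δt.
So d_N_04 = 41.15, d_N_05 = 83.90, d_N_06 = 69.16 km.
Circle about each station: (x + 19.8)² + (y + 18.3)² = 41.15²; (x + 33.0)² + (y − 64.9)² = 83.90²; (x + 17.7)² + (y − 57.5)² = 69.16².
Subtracting pairs of circle equations eliminates x²+y² and gives linear equations (the radical axes):
-26.4 x + 166.4 y = -771.81
4.2 x + 151.6 y = -197.17
Solving the 2×2 system: x ≈ 17.9, y ≈ -1.8 km.

17.9 km east, -1.8 km north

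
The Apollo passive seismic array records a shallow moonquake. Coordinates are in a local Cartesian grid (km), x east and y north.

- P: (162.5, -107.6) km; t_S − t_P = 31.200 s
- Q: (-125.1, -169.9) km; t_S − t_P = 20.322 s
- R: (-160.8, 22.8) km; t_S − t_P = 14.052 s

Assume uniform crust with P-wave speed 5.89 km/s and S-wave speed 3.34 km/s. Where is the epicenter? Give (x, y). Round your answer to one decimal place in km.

Distance from S−P lag: d = Δt · v_P v_S / (v_P − v_S) = Δt · (5.89·3.34)/(5.89−3.34) ≈ 7.7147·Δt.
So d_P = 240.70, d_Q = 156.78, d_R = 108.41 km.
Circle about each station: (x − 162.5)² + (y + 107.6)² = 240.70²; (x + 125.1)² + (y + 169.9)² = 156.78²; (x + 160.8)² + (y − 22.8)² = 108.41².
Subtracting the P equation from the Q and R equations removes the quadratic terms:
-575.2 x − 124.6 y = 39888.53
-646.6 x + 260.8 y = 34576.23
Solving the 2×2 system: x ≈ -63.8, y ≈ -25.6 km.

(-63.8, -25.6)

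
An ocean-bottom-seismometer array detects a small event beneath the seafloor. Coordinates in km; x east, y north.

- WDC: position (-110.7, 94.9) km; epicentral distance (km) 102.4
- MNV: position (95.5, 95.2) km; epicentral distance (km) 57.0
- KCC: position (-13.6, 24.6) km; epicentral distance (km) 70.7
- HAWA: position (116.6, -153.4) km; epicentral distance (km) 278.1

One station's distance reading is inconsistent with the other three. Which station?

Solve using three stations at a time. Using WDC, KCC, HAWA (subtract circle equations pairwise → linear system) gives (x, y) ≈ (-8.4, 95.0).
Distances from that point to each station vs reported:
  WDC: calculated 102.3 vs reported 102.4 → residual 0.1 km
  MNV: calculated 103.9 vs reported 57.0 → residual 46.9 km
  KCC: calculated 70.6 vs reported 70.7 → residual 0.1 km
  HAWA: calculated 278.1 vs reported 278.1 → residual 0.0 km
WDC, KCC, HAWA are mutually consistent (residuals ≈ 0); MNV is off by 46.9 km.

MNV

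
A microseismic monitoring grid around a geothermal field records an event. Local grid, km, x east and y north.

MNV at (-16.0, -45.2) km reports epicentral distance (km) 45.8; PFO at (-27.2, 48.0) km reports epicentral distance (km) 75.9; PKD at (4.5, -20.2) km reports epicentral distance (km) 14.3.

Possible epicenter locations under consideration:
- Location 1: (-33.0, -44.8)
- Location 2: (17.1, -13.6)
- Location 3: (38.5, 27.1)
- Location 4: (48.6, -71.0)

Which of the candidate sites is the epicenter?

Location 2

For each candidate, compare |candidate − station| to the reported distance:
Location 1: residuals MNV 28.8, PFO 17.1, PKD 30.5 → max 30.5 km
Location 2: residuals MNV 0.0, PFO 0.0, PKD 0.1 → max 0.1 km
Location 3: residuals MNV 44.7, PFO 7.0, PKD 44.0 → max 44.7 km
Location 4: residuals MNV 23.8, PFO 65.2, PKD 53.0 → max 65.2 km
Only Location 2 has all residuals ≈ 0.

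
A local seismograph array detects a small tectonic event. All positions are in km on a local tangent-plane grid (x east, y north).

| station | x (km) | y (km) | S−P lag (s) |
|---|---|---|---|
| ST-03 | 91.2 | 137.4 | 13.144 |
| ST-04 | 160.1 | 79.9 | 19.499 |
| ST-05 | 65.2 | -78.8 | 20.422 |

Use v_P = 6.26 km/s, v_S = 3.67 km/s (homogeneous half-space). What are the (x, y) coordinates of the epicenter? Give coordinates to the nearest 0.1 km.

(-12.8, 84.7)

Distance from S−P lag: d = Δt · v_P v_S / (v_P − v_S) = Δt · (6.26·3.67)/(6.26−3.67) ≈ 8.8703·Δt.
So d_ST-03 = 116.59, d_ST-04 = 172.96, d_ST-05 = 181.15 km.
Circle about each station: (x − 91.2)² + (y − 137.4)² = 116.59²; (x − 160.1)² + (y − 79.9)² = 172.96²; (x − 65.2)² + (y + 78.8)² = 181.15².
Subtracting the ST-03 equation from the ST-04 and ST-05 equations removes the quadratic terms:
137.8 x − 115.0 y = -11502.11
-52.0 x − 432.4 y = -35957.81
Solving the 2×2 system: x ≈ -12.8, y ≈ 84.7 km.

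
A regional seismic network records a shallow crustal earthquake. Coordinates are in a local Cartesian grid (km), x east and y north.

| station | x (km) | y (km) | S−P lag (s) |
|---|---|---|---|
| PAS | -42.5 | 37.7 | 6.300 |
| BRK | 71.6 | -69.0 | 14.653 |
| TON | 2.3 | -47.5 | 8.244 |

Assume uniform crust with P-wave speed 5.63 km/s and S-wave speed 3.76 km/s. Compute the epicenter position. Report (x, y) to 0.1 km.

Distance from S−P lag: d = Δt · v_P v_S / (v_P − v_S) = Δt · (5.63·3.76)/(5.63−3.76) ≈ 11.3202·Δt.
So d_PAS = 71.32, d_BRK = 165.88, d_TON = 93.32 km.
Circle about each station: (x + 42.5)² + (y − 37.7)² = 71.32²; (x − 71.6)² + (y + 69.0)² = 165.88²; (x − 2.3)² + (y + 47.5)² = 93.32².
Subtracting the PAS equation from the BRK and TON equations removes the quadratic terms:
228.2 x − 213.4 y = -15769.61
89.6 x − 170.4 y = -4588.08
Solving the 2×2 system: x ≈ -86.4, y ≈ -18.5 km.

x ≈ -86.4 km, y ≈ -18.5 km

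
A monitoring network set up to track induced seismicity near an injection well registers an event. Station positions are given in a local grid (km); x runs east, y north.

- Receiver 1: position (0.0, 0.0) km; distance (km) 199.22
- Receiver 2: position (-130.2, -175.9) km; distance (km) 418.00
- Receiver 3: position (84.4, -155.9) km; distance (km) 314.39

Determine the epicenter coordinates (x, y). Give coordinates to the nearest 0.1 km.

123.9 km east, 156.0 km north

Circle about each station: x² + y² = 199.22²; (x + 130.2)² + (y + 175.9)² = 418.00²; (x − 84.4)² + (y + 155.9)² = 314.39².
Subtracting the Receiver 1 equation from the Receiver 2 and Receiver 3 equations removes the quadratic terms:
-260.4 x − 351.8 y = -87142.54
168.8 x − 311.8 y = -27724.29
Solving the 2×2 system: x ≈ 123.9, y ≈ 156.0 km.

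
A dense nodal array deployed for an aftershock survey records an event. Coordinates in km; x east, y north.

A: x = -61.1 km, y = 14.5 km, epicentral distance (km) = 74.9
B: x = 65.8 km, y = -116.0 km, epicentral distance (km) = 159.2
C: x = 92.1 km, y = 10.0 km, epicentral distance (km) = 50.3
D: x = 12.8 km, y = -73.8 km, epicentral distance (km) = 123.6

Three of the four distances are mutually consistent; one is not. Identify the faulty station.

A

Solve using three stations at a time. Using B, C, D (subtract circle equations pairwise → linear system) gives (x, y) ≈ (53.9, 42.8).
Distances from that point to each station vs reported:
  A: calculated 118.4 vs reported 74.9 → residual 43.5 km
  B: calculated 159.2 vs reported 159.2 → residual 0.0 km
  C: calculated 50.3 vs reported 50.3 → residual 0.0 km
  D: calculated 123.6 vs reported 123.6 → residual 0.0 km
B, C, D are mutually consistent (residuals ≈ 0); A is off by 43.5 km.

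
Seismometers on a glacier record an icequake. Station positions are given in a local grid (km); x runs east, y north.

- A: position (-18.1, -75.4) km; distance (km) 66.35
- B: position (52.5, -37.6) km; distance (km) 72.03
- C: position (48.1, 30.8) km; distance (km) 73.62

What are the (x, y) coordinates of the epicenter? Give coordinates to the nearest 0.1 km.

x ≈ -13.7 km, y ≈ -9.2 km

Circle about each station: (x + 18.1)² + (y + 75.4)² = 66.35²; (x − 52.5)² + (y + 37.6)² = 72.03²; (x − 48.1)² + (y − 30.8)² = 73.62².
Subtracting the A equation from the B and C equations removes the quadratic terms:
141.2 x + 75.6 y = -2628.76
132.4 x + 212.4 y = -3768.10
Solving the 2×2 system: x ≈ -13.7, y ≈ -9.2 km.
Check against A (with the unrounded x, y): √((x + 18.1)²+(y + 75.4)²) = 66.34 ≈ 66.35 km. ✓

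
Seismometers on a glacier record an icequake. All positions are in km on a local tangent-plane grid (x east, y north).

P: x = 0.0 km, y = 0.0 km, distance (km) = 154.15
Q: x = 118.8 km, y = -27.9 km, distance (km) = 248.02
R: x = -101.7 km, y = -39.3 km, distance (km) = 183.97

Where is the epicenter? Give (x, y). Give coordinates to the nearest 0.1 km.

Circle about each station: x² + y² = 154.15²; (x − 118.8)² + (y + 27.9)² = 248.02²; (x + 101.7)² + (y + 39.3)² = 183.97².
Subtracting the P equation from the Q and R equations removes the quadratic terms:
237.6 x − 55.8 y = -22859.85
-203.4 x − 78.6 y = 1804.64
Solving the 2×2 system: x ≈ -63.2, y ≈ 140.6 km.

x ≈ -63.2 km, y ≈ 140.6 km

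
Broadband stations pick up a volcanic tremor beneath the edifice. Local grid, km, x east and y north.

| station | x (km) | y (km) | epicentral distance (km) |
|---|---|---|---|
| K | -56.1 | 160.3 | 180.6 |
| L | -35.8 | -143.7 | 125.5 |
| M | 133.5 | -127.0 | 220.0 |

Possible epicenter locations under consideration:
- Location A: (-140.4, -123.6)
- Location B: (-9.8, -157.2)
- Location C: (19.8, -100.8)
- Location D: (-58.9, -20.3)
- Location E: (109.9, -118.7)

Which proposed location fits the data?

Location D

For each candidate, compare |candidate − station| to the reported distance:
Location A: residuals K 115.6, L 19.0, M 53.9 → max 115.6 km
Location B: residuals K 140.3, L 96.2, M 73.6 → max 140.3 km
Location C: residuals K 91.3, L 55.3, M 103.3 → max 103.3 km
Location D: residuals K 0.0, L 0.0, M 0.0 → max 0.0 km
Location E: residuals K 144.0, L 22.3, M 195.0 → max 195.0 km
Only Location D has all residuals ≈ 0.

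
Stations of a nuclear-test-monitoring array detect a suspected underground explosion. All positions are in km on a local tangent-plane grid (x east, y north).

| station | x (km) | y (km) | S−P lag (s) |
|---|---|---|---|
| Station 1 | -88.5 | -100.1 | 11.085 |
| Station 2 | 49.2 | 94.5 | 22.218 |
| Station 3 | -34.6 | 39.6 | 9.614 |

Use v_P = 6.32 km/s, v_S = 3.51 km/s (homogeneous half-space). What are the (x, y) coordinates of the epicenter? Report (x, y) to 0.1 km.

Distance from S−P lag: d = Δt · v_P v_S / (v_P − v_S) = Δt · (6.32·3.51)/(6.32−3.51) ≈ 7.8944·Δt.
So d_Station 1 = 87.51, d_Station 2 = 175.40, d_Station 3 = 75.90 km.
Circle about each station: (x + 88.5)² + (y + 100.1)² = 87.51²; (x − 49.2)² + (y − 94.5)² = 175.40²; (x + 34.6)² + (y − 39.6)² = 75.90².
Subtracting pairs of circle equations eliminates x²+y² and gives linear equations (the radical axes):
275.4 x + 389.2 y = -29608.53
107.8 x + 279.4 y = -13189.75
Solving the 2×2 system: x ≈ -89.7, y ≈ -12.6 km.

(-89.7, -12.6)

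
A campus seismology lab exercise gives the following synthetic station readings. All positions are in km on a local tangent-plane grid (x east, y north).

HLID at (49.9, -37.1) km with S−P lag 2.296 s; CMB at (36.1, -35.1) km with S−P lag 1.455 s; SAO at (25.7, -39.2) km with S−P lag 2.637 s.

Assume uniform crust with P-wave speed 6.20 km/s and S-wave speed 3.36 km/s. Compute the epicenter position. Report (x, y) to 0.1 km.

(38.5, -24.7)

Distance from S−P lag: d = Δt · v_P v_S / (v_P − v_S) = Δt · (6.20·3.36)/(6.20−3.36) ≈ 7.3352·Δt.
So d_HLID = 16.84, d_CMB = 10.67, d_SAO = 19.34 km.
Circle about each station: (x − 49.9)² + (y + 37.1)² = 16.84²; (x − 36.1)² + (y + 35.1)² = 10.67²; (x − 25.7)² + (y + 39.2)² = 19.34².
Subtracting the HLID equation from the CMB and SAO equations removes the quadratic terms:
-27.6 x + 4.0 y = -1161.46
-48.4 x − 4.2 y = -1759.74
Solving the 2×2 system: x ≈ 38.5, y ≈ -24.7 km.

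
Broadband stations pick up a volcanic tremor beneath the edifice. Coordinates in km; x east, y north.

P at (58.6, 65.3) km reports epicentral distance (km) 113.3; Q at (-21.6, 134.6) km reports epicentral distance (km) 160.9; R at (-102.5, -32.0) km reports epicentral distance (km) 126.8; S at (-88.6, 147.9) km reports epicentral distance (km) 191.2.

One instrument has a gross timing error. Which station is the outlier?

R

Solve using three stations at a time. Using P, Q, S (subtract circle equations pairwise → linear system) gives (x, y) ≈ (-8.6, -25.6).
Distances from that point to each station vs reported:
  P: calculated 113.0 vs reported 113.3 → residual 0.3 km
  Q: calculated 160.7 vs reported 160.9 → residual 0.2 km
  R: calculated 94.1 vs reported 126.8 → residual 32.7 km
  S: calculated 191.0 vs reported 191.2 → residual 0.2 km
P, Q, S are mutually consistent (residuals ≈ 0); R is off by 32.7 km.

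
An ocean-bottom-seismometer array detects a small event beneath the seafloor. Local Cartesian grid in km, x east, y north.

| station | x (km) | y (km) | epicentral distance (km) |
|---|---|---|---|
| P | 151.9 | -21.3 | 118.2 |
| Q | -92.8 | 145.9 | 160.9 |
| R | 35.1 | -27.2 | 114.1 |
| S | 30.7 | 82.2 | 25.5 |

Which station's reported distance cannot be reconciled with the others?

P

Solve using three stations at a time. Using Q, R, S (subtract circle equations pairwise → linear system) gives (x, y) ≈ (56.1, 85.0).
Distances from that point to each station vs reported:
  P: calculated 143.1 vs reported 118.2 → residual 24.9 km
  Q: calculated 160.9 vs reported 160.9 → residual 0.0 km
  R: calculated 114.1 vs reported 114.1 → residual 0.0 km
  S: calculated 25.6 vs reported 25.5 → residual 0.1 km
Q, R, S are mutually consistent (residuals ≈ 0); P is off by 24.9 km.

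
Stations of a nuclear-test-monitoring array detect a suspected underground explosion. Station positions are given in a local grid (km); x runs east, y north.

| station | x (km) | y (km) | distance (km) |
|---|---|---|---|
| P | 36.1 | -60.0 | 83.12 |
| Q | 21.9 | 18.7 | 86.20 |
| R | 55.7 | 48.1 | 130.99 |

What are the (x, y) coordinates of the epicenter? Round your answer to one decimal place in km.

Circle about each station: (x − 36.1)² + (y + 60.0)² = 83.12²; (x − 21.9)² + (y − 18.7)² = 86.20²; (x − 55.7)² + (y − 48.1)² = 130.99².
Subtracting the P equation from the Q and R equations removes the quadratic terms:
-28.4 x + 157.4 y = -4595.42
39.2 x + 216.2 y = -9736.56
Solving the 2×2 system: x ≈ -43.8, y ≈ -37.1 km.

(-43.8, -37.1)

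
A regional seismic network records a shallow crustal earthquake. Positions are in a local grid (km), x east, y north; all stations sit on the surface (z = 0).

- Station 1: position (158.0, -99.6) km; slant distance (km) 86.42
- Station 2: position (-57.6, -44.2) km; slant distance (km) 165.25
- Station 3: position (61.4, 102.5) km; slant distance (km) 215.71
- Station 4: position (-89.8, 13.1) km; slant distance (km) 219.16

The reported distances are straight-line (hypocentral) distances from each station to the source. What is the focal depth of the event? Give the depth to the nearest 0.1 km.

z ≈ 49.6 km

Each station gives a sphere (x−x_i)² + (y−y_i)² + z² = d_i² (stations at z=0).
Subtracting the Station 1 sphere from Station 2 and Station 3: z² cancels, leaving linear equations in x and y:
-431.2 x + 110.8 y = -49451.91
-193.2 x + 404.2 y = -59670.34
Solving: x ≈ 87.497, y ≈ -105.804 km (keep extra digits for the depth step; rounded: 87.5, -105.8).
Then from the Station 1 sphere: z² = 86.42² − (x − 158.0)² − (y + 99.6)² with x = 87.497, y = -105.804, so z ≈ 49.591 ≈ 49.6 km.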